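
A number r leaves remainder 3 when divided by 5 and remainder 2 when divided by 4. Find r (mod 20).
M = 5 × 4 = 20. M₁ = 4, y₁ ≡ 4 (mod 5). M₂ = 5, y₂ ≡ 1 (mod 4). r = 3×4×4 + 2×5×1 ≡ 18 (mod 20)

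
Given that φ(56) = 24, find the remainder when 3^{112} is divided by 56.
By Euler: 3^{24} ≡ 1 mod 56 since gcd(3, 56) = 1. 112 = 4×24 + 16. So 3^{112} ≡ 3^{16} ≡ 25 mod 56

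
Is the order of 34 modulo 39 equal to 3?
Powers of 34 mod 39: 34^1≡34, 34^2≡25, 34^3≡31, 34^4≡1. 34^3≡31≢1, so ord ≠ 3. No, the actual order is 4.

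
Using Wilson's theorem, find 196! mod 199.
(198)! = (196)! × (197) × (198) ≡ -1 (mod 199). So (196)! ≡ -1 × [(198)(197)]^(-1) ≡ 99 (mod 199)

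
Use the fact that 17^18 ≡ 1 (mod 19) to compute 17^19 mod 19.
By Fermat: 17^{18} ≡ 1 (mod 19). So 17^{19} = 17^{18} · 17^{1} ≡ 17^{1} ≡ 17 (mod 19)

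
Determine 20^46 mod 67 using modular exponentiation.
By repeated squaring mod 67: 20^{1}≡20, 20^{2}≡65, 20^{4}≡4, 20^{8}≡16, 20^{16}≡55, 20^{32}≡10. Then 20^{46} = 20^{32+8+4+2} ≡ 10 × 16 × 4 × 65 ≡ 60 mod 67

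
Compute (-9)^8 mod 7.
Using Fermat: (-9)^{6} ≡ 1 mod 7. 8 ≡ 2 mod 6. So (-9)^{8} ≡ (-9)^{2} ≡ 4 mod 7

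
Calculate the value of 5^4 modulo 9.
5^{4} = 625 ≡ 4 mod 9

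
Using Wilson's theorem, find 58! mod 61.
(60)! = (58)! × (59) × (60) ≡ -1 mod 61. So (58)! ≡ -1 × [(60)(59)]^(-1) ≡ 30 mod 61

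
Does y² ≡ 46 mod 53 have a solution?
By Euler's criterion: 46^{26} ≡ 1 mod 53. Since this equals 1, 46 is a QR.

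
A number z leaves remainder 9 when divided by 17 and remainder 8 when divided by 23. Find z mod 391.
M = 17 × 23 = 391. M₁ = 23, y₁ ≡ 3 mod 17. M₂ = 17, y₂ ≡ 19 mod 23. z = 9×23×3 + 8×17×19 ≡ 77 mod 391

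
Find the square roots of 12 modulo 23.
The square roots of 12 mod 23 are 9 and 14. Verify: 9² = 81 ≡ 12 (mod 23)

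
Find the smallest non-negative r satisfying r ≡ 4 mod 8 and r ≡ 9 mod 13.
M = 8 × 13 = 104. M₁ = 13, y₁ ≡ 5 mod 8. M₂ = 8, y₂ ≡ 5 mod 13. r = 4×13×5 + 9×8×5 ≡ 100 mod 104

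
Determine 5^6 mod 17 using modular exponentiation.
By repeated squaring mod 17: 5^{1}≡5, 5^{2}≡8, 5^{4}≡13. Then 5^{6} = 5^{4+2} ≡ 13 × 8 ≡ 2 mod 17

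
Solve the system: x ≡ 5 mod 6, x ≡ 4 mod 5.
M = 6 × 5 = 30. M₁ = 5, y₁ ≡ 5 mod 6. M₂ = 6, y₂ ≡ 1 mod 5. x = 5×5×5 + 4×6×1 ≡ 29 mod 30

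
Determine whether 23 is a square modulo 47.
By Euler's criterion: 23^{23} ≡ 46 mod 47. Since this equals -1 (≡ 46), 23 is not a QR.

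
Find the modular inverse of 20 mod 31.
Since 31 is prime, by Fermat 20^(-1) ≡ 20^{29} ≡ 14 (mod 31). Verify: 20 × 14 = 280 ≡ 1 (mod 31)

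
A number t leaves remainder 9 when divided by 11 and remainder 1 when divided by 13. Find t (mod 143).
M = 11 × 13 = 143. M₁ = 13, y₁ ≡ 6 (mod 11). M₂ = 11, y₂ ≡ 6 (mod 13). t = 9×13×6 + 1×11×6 ≡ 53 (mod 143)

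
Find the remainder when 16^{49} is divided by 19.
By Fermat: 16^{18} ≡ 1 mod 19. 49 = 2×18 + 13. So 16^{49} ≡ 16^{13} ≡ 5 mod 19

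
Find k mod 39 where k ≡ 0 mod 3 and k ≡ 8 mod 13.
M = 3 × 13 = 39. M₁ = 13, y₁ ≡ 1 mod 3. M₂ = 3, y₂ ≡ 9 mod 13. k = 0×13×1 + 8×3×9 ≡ 21 mod 39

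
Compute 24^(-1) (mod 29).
Since 29 is prime, by Fermat 24^(-1) ≡ 24^{27} ≡ 23 (mod 29). Verify: 24 × 23 = 552 ≡ 1 (mod 29)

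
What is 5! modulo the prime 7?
(6)! = (5)! × (6) ≡ -1 (mod 7). So (5)! ≡ -1 × (6)^(-1) ≡ (-1)×(-1) = 1 (mod 7)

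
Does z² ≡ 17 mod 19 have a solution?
By Euler's criterion: 17^{9} ≡ 1 mod 19. Since this equals 1, 17 is a QR.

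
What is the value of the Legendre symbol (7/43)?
(7/43) = 7^{21} mod 43 = -1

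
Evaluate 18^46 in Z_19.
Using Fermat: 18^{18} ≡ 1 (mod 19). 46 ≡ 10 (mod 18). So 18^{46} ≡ 18^{10} ≡ 1 (mod 19)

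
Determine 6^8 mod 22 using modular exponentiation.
By repeated squaring (mod 22): 6^{1}≡6, 6^{2}≡14, 6^{4}≡20, 6^{8}≡4. So 6^{8} ≡ 4 (mod 22)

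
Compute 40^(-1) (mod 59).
Since 59 is prime, by Fermat 40^(-1) ≡ 40^{57} ≡ 31 (mod 59). Verify: 40 × 31 = 1240 ≡ 1 (mod 59)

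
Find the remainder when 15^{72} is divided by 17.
By Fermat: 15^{16} ≡ 1 mod 17. 72 = 4×16 + 8. So 15^{72} ≡ 15^{8} ≡ 1 mod 17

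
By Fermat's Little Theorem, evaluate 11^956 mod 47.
By Fermat: 11^{46} ≡ 1 (mod 47). 956 ≡ 36 (mod 46). So 11^{956} ≡ 11^{36} ≡ 28 (mod 47)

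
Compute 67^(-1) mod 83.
Since 83 is prime, by Fermat 67^(-1) ≡ 67^{81} ≡ 57 mod 83. Verify: 67 × 57 = 3819 ≡ 1 mod 83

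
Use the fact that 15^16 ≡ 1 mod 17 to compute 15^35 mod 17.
By Fermat: 15^{16} ≡ 1 mod 17. 35 = 2×16 + 3. So 15^{35} ≡ 15^{3} ≡ 9 mod 17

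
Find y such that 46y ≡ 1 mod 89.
Since 89 is prime, by Fermat 46^(-1) ≡ 46^{87} ≡ 60 mod 89. Verify: 46 × 60 = 2760 ≡ 1 mod 89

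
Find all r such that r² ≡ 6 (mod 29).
The square roots of 6 mod 29 are 8 and 21. Verify: 8² = 64 ≡ 6 (mod 29)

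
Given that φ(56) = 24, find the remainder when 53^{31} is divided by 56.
By Euler: 53^{24} ≡ 1 (mod 56) since gcd(53, 56) = 1. 31 = 1×24 + 7. So 53^{31} ≡ 53^{7} ≡ 53 (mod 56)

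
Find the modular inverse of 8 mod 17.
Since 17 is prime, by Fermat 8^(-1) ≡ 8^{15} ≡ 15 mod 17. Verify: 8 × 15 = 120 ≡ 1 mod 17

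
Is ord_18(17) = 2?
Powers of 17 mod 18: 17^1≡17, 17^2≡1. First k with 17^k≡1 is k=2. Yes, ord_18(17) = 2.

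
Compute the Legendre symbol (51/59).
(51/59) = 51^{29} mod 59 = 1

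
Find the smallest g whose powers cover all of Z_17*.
g = 3. For each prime q|16: 3^{8}≡16, none ≡ 1, so ord_17(3) = 16 and 3 is a primitive root.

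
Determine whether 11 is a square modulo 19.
By Euler's criterion: 11^{9} ≡ 1 mod 19. Since this equals 1, 11 is a QR.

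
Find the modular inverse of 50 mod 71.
Since 71 is prime, by Fermat 50^(-1) ≡ 50^{69} ≡ 27 mod 71. Verify: 50 × 27 = 1350 ≡ 1 mod 71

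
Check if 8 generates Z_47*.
8^{23} ≡ 1 mod 47 and 23 < 46, so ord_47(8) = 23 ≠ 46 and 8 is not a primitive root.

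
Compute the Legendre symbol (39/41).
(39/41) = 39^{20} mod 41 = 1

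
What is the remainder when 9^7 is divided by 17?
By repeated squaring mod 17: 9^{1}≡9, 9^{2}≡13, 9^{4}≡16. Then 9^{7} = 9^{4+2+1} ≡ 16 × 13 × 9 ≡ 2 mod 17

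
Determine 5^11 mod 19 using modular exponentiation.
By repeated squaring mod 19: 5^{1}≡5, 5^{2}≡6, 5^{4}≡17, 5^{8}≡4. Then 5^{11} = 5^{8+2+1} ≡ 4 × 6 × 5 ≡ 6 mod 19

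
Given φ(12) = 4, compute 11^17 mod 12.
By Euler: 11^{4} ≡ 1 mod 12 since gcd(11, 12) = 1. 17 = 4×4 + 1. So 11^{17} ≡ 11^{1} ≡ 11 mod 12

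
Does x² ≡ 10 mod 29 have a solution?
By Euler's criterion: 10^{14} ≡ 28 mod 29. Since this equals -1 (≡ 28), 10 is not a QR.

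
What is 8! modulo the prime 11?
(10)! = (8)! × (9) × (10) ≡ -1 (mod 11). So (8)! ≡ -1 × [(10)(9)]^(-1) ≡ 5 (mod 11)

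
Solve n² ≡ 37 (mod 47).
The square roots of 37 mod 47 are 32 and 15. Verify: 32² = 1024 ≡ 37 (mod 47)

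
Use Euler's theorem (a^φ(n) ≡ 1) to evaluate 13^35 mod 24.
By Euler: 13^{8} ≡ 1 (mod 24) since gcd(13, 24) = 1. 35 = 4×8 + 3. So 13^{35} ≡ 13^{3} ≡ 13 (mod 24)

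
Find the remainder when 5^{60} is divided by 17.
By Fermat: 5^{16} ≡ 1 (mod 17). 60 = 3×16 + 12. So 5^{60} ≡ 5^{12} ≡ 4 (mod 17)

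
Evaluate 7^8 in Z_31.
By repeated squaring mod 31: 7^{1}≡7, 7^{2}≡18, 7^{4}≡14, 7^{8}≡10. So 7^{8} ≡ 10 mod 31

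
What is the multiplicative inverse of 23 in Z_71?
Since 71 is prime, by Fermat 23^(-1) ≡ 23^{69} ≡ 34 mod 71. Verify: 23 × 34 = 782 ≡ 1 mod 71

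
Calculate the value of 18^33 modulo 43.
By repeated squaring (mod 43): 18^{1}≡18, 18^{2}≡23, 18^{4}≡13, 18^{8}≡40, 18^{16}≡9, 18^{32}≡38. Then 18^{33} = 18^{32+1} ≡ 38 × 18 ≡ 39 (mod 43)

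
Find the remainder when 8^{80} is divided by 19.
By Fermat: 8^{18} ≡ 1 mod 19. 80 = 4×18 + 8. So 8^{80} ≡ 8^{8} ≡ 7 mod 19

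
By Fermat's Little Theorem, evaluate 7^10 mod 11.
By Fermat's Little Theorem, 7^{10} ≡ 1 mod 11 since 11 is prime and gcd(7, 11) = 1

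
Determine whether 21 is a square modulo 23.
By Euler's criterion: 21^{11} ≡ 22 mod 23. Since this equals -1 (≡ 22), 21 is not a QR.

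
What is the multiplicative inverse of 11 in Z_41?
Since 41 is prime, by Fermat 11^(-1) ≡ 11^{39} ≡ 15 (mod 41). Verify: 11 × 15 = 165 ≡ 1 (mod 41)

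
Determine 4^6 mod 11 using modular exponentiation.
By repeated squaring (mod 11): 4^{1}≡4, 4^{2}≡5, 4^{4}≡3. Then 4^{6} = 4^{4+2} ≡ 3 × 5 ≡ 4 (mod 11)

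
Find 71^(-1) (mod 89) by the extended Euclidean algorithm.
Extended GCD: 71(-5) + 89(4) = 1. So 71^(-1) ≡ -5 ≡ 84 (mod 89). Verify: 71 × 84 = 5964 ≡ 1 (mod 89)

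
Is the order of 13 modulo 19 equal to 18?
Powers of 13 mod 19: 13^1≡13, 13^2≡17, 13^3≡12, 13^4≡4, 13^5≡14, 13^6≡11, 13^7≡10, 13^8≡16, 13^9≡18, 13^10≡6, 13^11≡2, 13^12≡7, 13^13≡15, 13^14≡5, 13^15≡8, 13^16≡9, 13^17≡3, 13^18≡1. First k with 13^k≡1 is k=18. Yes, ord_19(13) = 18.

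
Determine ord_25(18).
Powers of 18 mod 25: 18^1≡18, 18^2≡24, 18^3≡7, 18^4≡1. So the order of 18 is 4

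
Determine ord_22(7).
Powers of 7 mod 22: 7^1≡7, 7^2≡5, 7^3≡13, 7^4≡3, 7^5≡21, 7^6≡15, 7^7≡17, 7^8≡9, 7^9≡19, 7^10≡1. Order = 10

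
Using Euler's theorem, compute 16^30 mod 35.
By Euler: 16^{24} ≡ 1 (mod 35) since gcd(16, 35) = 1. 30 = 1×24 + 6. So 16^{30} ≡ 16^{6} ≡ 1 (mod 35)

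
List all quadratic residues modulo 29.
Squares in Z_29*: {1, 4, 5, 6, 7, 9, 13, 16, 20, 22, 23, 24, 25, 28}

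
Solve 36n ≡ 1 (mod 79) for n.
Since 79 is prime, by Fermat 36^(-1) ≡ 36^{77} ≡ 11 (mod 79). Verify: 36 × 11 = 396 ≡ 1 (mod 79)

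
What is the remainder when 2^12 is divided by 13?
Using Fermat: 2^{12} ≡ 1 (mod 13). 12 ≡ 0 (mod 12). So 2^{12} ≡ 2^{0} ≡ 1 (mod 13)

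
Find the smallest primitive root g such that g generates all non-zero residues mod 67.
g = 2. Powers: [2, 4, 8, 16, 32, 64, 61, 55, 43, ...] generates all 66 non-zero residues.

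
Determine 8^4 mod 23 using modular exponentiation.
8^{4} = 4096 ≡ 2 mod 23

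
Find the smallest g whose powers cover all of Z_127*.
g = 3. Powers: [3, 9, 27, 81, 116, 94, 28, 84, 125, 121, ...] generates all 126 non-zero residues.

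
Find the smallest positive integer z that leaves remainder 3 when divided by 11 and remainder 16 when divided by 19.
M = 11 × 19 = 209. M₁ = 19, y₁ ≡ 7 mod 11. M₂ = 11, y₂ ≡ 7 mod 19. z = 3×19×7 + 16×11×7 ≡ 168 mod 209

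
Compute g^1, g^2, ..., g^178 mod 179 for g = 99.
99^1, 99^2, ..., 99^{178} mod 179: [99, 135, 119, 146, 134, 20, 11, 15, 53, 56, 174, 42, 41, 121, 165, 46, 79, 124, 104, 93, 78, 25, 148, 153, 111, 70, 128, 142, 96, 17, 72, 147, 54, 155, 130, 161, 8, 76, 6, 57, 94, 177, 160, 88, 120, 66, 90, 139, 157, 149, 73, 67, 10, 95, 97, 116, 28, 87, 21, 110, 150, 172, 23, 129, 62, 52, 136, 39, 102, 74, 166, 145, 35, 64, 71, 48, 98, 36, 163, 27, 167, 65, 170, 4, 38, 3, 118, 47, 178, 80, 44, 60, 33, 45, 159, 168, 164, 126, 123, 5, 137, 138, 58, 14, 133, 100, 55, 75, 86, 101, 154, 31, 26, 68, 109, 51, 37, 83, 162, 107, 32, 125, 24, 49, 18, 171, 103, 173, 122, 85, 2, 19, 91, 59, 113, 89, 40, 22, 30, 106, 112, 169, 84, 82, 63, 151, 92, 158, 69, 29, 7, 156, 50, 117, 127, 43, 140, 77, 105, 13, 34, 144, 115, 108, 131, 81, 143, 16, 152, 12, 114, 9, 175, 141, 176, 61, 132, 1]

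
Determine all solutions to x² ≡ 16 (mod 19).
The square roots of 16 mod 19 are 4 and 15. Verify: 4² = 16 ≡ 16 (mod 19)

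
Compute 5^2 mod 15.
5^{2} = 25 ≡ 10 (mod 15)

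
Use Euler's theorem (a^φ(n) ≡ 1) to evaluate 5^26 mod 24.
By Euler: 5^{8} ≡ 1 (mod 24) since gcd(5, 24) = 1. 26 = 3×8 + 2. So 5^{26} ≡ 5^{2} ≡ 1 (mod 24)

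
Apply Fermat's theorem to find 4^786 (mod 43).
By Fermat: 4^{42} ≡ 1 (mod 43). 786 ≡ 30 (mod 42). So 4^{786} ≡ 4^{30} ≡ 16 (mod 43)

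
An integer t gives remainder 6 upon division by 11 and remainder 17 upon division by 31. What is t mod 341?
M = 11 × 31 = 341. M₁ = 31, y₁ ≡ 5 mod 11. M₂ = 11, y₂ ≡ 17 mod 31. t = 6×31×5 + 17×11×17 ≡ 17 mod 341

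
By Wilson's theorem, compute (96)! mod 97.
By Wilson's theorem, (96)! ≡ -1 ≡ 96 mod 97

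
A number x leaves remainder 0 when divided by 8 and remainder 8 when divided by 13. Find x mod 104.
M = 8 × 13 = 104. M₁ = 13, y₁ ≡ 5 mod 8. M₂ = 8, y₂ ≡ 5 mod 13. x = 0×13×5 + 8×8×5 ≡ 8 mod 104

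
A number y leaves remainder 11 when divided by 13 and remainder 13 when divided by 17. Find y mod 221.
M = 13 × 17 = 221. M₁ = 17, y₁ ≡ 10 mod 13. M₂ = 13, y₂ ≡ 4 mod 17. y = 11×17×10 + 13×13×4 ≡ 115 mod 221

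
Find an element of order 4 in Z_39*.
5 has order 4 mod 39 since 5^{4} ≡ 1 (mod 39) and no smaller power works.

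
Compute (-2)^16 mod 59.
By repeated squaring (mod 59): (-2)^{1}≡57, (-2)^{2}≡4, (-2)^{4}≡16, (-2)^{8}≡20, (-2)^{16}≡46. So (-2)^{16} ≡ 46 (mod 59)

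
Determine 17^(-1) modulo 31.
Since 31 is prime, by Fermat 17^(-1) ≡ 17^{29} ≡ 11 mod 31. Verify: 17 × 11 = 187 ≡ 1 mod 31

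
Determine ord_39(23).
Powers of 23 mod 39: 23^1≡23, 23^2≡22, 23^3≡38, 23^4≡16, 23^5≡17, 23^6≡1. ord_39(23) = 6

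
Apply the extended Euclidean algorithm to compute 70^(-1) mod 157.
Extended GCD: 70(-74) + 157(33) = 1. So 70^(-1) ≡ -74 ≡ 83 (mod 157). Verify: 70 × 83 = 5810 ≡ 1 (mod 157)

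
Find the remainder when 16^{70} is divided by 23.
By Fermat: 16^{22} ≡ 1 mod 23. 70 = 3×22 + 4. So 16^{70} ≡ 16^{4} ≡ 9 mod 23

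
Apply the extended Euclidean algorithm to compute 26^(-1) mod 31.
Extended GCD: 26(6) + 31(-5) = 1. So 26^(-1) ≡ 6 mod 31. Verify: 26 × 6 = 156 ≡ 1 mod 31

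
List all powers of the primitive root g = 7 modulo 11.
7^1, 7^2, ..., 7^{10} mod 11: [7, 5, 2, 3, 10, 4, 6, 9, 8, 1]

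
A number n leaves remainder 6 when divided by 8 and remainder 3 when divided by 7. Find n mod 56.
M = 8 × 7 = 56. M₁ = 7, y₁ ≡ 7 mod 8. M₂ = 8, y₂ ≡ 1 mod 7. n = 6×7×7 + 3×8×1 ≡ 38 mod 56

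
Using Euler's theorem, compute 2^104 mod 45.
By Euler: 2^{24} ≡ 1 mod 45 since gcd(2, 45) = 1. 104 = 4×24 + 8. So 2^{104} ≡ 2^{8} ≡ 31 mod 45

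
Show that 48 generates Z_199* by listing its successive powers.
48^1, 48^2, ..., 48^{198} mod 199: [48, 115, 147, 91, 189, 117, 44, 122, 85, 100, 24, 157, 173, 145, 194, 158, 22, 61, 142, 50, 12, 178, 186, 172, 97, 79, 11, 130, 71, 25, 6, 89, 93, 86, 148, 139, 105, 65, 135, 112, 3, 144, 146, 43, 74, 169, 152, 132, 167, 56, 101, 72, 73, 121, 37, 184, 76, 66, 183, 28, 150, 36, 136, 160, 118, 92, 38, 33, 191, 14, 75, 18, 68, 80, 59, 46, 19, 116, 195, 7, 137, 9, 34, 40, 129, 23, 109, 58, 197, 103, 168, 104, 17, 20, 164, 111, 154, 29, 198, 151, 84, 52, 108, 10, 82, 155, 77, 114, 99, 175, 42, 26, 54, 5, 41, 177, 138, 57, 149, 187, 21, 13, 27, 102, 120, 188, 69, 128, 174, 193, 110, 106, 113, 51, 60, 94, 134, 64, 87, 196, 55, 53, 156, 125, 30, 47, 67, 32, 143, 98, 127, 126, 78, 162, 15, 123, 133, 16, 171, 49, 163, 63, 39, 81, 107, 161, 166, 8, 185, 124, 181, 131, 119, 140, 153, 180, 83, 4, 192, 62, 190, 165, 159, 70, 176, 90, 141, 2, 96, 31, 95, 182, 179, 35, 88, 45, 170, 1]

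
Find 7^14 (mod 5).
Using Fermat: 7^{4} ≡ 1 (mod 5). 14 ≡ 2 (mod 4). So 7^{14} ≡ 7^{2} ≡ 4 (mod 5)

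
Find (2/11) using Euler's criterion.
(2/11) = 2^{5} mod 11 = -1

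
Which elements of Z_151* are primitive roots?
There are φ(150) = 40 primitive roots mod 151: {6, 7, 12, 13, 14, 15, 30, 35, 48, 51, 52, 54, 56, 61, 63, 71, 77, 82, 89, 93, 96, 102, 104, 106, 108, 109, 111, 112, 114, 115, 117, 120, 126, 129, 130, 133, 134, 140, 141, 146}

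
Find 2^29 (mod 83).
By repeated squaring (mod 83): 2^{1}≡2, 2^{2}≡4, 2^{4}≡16, 2^{8}≡7, 2^{16}≡49. Then 2^{29} = 2^{16+8+4+1} ≡ 49 × 7 × 16 × 2 ≡ 20 (mod 83)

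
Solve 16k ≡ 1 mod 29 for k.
Since 29 is prime, by Fermat 16^(-1) ≡ 16^{27} ≡ 20 mod 29. Verify: 16 × 20 = 320 ≡ 1 mod 29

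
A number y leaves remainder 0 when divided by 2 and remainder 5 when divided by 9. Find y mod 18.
M = 2 × 9 = 18. M₁ = 9, y₁ ≡ 1 mod 2. M₂ = 2, y₂ ≡ 5 mod 9. y = 0×9×1 + 5×2×5 ≡ 14 mod 18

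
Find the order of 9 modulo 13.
Powers of 9 mod 13: 9^1≡9, 9^2≡3, 9^3≡1. So the order of 9 is 3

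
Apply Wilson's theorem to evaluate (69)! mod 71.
(70)! = (69)! × (70) ≡ -1 mod 71. So (69)! ≡ -1 × (70)^(-1) ≡ (-1)×(-1) = 1 mod 71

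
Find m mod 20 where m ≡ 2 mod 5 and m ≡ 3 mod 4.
M = 5 × 4 = 20. M₁ = 4, y₁ ≡ 4 mod 5. M₂ = 5, y₂ ≡ 1 mod 4. m = 2×4×4 + 3×5×1 ≡ 7 mod 20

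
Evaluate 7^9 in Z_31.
By repeated squaring mod 31: 7^{1}≡7, 7^{2}≡18, 7^{4}≡14, 7^{8}≡10. Then 7^{9} = 7^{8+1} ≡ 10 × 7 ≡ 8 mod 31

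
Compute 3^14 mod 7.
Using Fermat: 3^{6} ≡ 1 mod 7. 14 ≡ 2 mod 6. So 3^{14} ≡ 3^{2} ≡ 2 mod 7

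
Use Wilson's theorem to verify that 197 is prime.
(196)! mod 197 = 196. Since this equals -1 (mod 197), Wilson confirms 197 is prime.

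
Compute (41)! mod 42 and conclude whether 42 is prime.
(41)! mod 42 = 0. Since 0 ≢ -1 (mod 42), 42 is not prime.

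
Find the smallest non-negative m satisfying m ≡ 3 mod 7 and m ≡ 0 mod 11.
M = 7 × 11 = 77. M₁ = 11, y₁ ≡ 2 mod 7. M₂ = 7, y₂ ≡ 8 mod 11. m = 3×11×2 + 0×7×8 ≡ 66 mod 77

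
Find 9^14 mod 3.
By repeated squaring mod 3: 9^{1}≡0, 9^{2}≡0, 9^{4}≡0, 9^{8}≡0. Then 9^{14} = 9^{8+4+2} ≡ 0 × 0 × 0 ≡ 0 mod 3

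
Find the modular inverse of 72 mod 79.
Since 79 is prime, by Fermat 72^(-1) ≡ 72^{77} ≡ 45 (mod 79). Verify: 72 × 45 = 3240 ≡ 1 (mod 79)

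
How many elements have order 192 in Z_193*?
There are φ(193-1) = φ(192) = 64 primitive roots modulo 193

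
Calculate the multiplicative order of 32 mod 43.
Powers of 32 mod 43: 32^1≡32, 32^2≡35, 32^3≡2, 32^4≡21, 32^5≡27, 32^6≡4, 32^7≡42, 32^8≡11, 32^9≡8, 32^10≡41, 32^11≡22, 32^12≡16, 32^13≡39, 32^14≡1. Order = 14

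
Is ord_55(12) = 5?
Powers of 12 mod 55: 12^1≡12, 12^2≡34, 12^3≡23, 12^4≡1. Already 12^4≡1, so the order is 4 < 5. No, the actual order is 4.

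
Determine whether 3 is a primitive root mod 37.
3^{18} ≡ 1 mod 37 and 18 < 36, so ord_37(3) = 18 ≠ 36 and 3 is not a primitive root.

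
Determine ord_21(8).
Powers of 8 mod 21: 8^1≡8, 8^2≡1. So the order of 8 is 2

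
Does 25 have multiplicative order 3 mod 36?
Powers of 25 mod 36: 25^1≡25, 25^2≡13, 25^3≡1. First k with 25^k≡1 is k=3. Yes, ord_36(25) = 3.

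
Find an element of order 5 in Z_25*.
6 has order 5 mod 25 since 6^{5} ≡ 1 mod 25 and no smaller power works.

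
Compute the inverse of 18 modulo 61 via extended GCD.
Extended GCD: 18(17) + 61(-5) = 1. So 18^(-1) ≡ 17 mod 61. Verify: 18 × 17 = 306 ≡ 1 mod 61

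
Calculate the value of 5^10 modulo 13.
By repeated squaring (mod 13): 5^{1}≡5, 5^{2}≡12, 5^{4}≡1, 5^{8}≡1. Then 5^{10} = 5^{8+2} ≡ 1 × 12 ≡ 12 (mod 13)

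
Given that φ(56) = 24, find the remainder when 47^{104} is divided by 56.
By Euler: 47^{24} ≡ 1 mod 56 since gcd(47, 56) = 1. 104 = 4×24 + 8. So 47^{104} ≡ 47^{8} ≡ 25 mod 56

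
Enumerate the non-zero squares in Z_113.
QRs mod 113: {1, 2, 4, 7, 8, 9, 11, 13, 14, 15, 16, 18, 22, 25, 26, 28, 30, 31, 32, 36, 41, 44, 49, 50, 51, 52, 53, 56, 57, 60, 61, 62, 63, 64, 69, 72, 77, 81, 82, 83, 85, 87, 88, 91, 95, 97, 98, 99, 100, 102, 104, 105, 106, 109, 111, 112}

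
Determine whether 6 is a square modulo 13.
By Euler's criterion: 6^{6} ≡ 12 mod 13. Since this equals -1 (≡ 12), 6 is not a QR.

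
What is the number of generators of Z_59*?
A prime p has φ(p-1) primitive roots; here φ(58) = 28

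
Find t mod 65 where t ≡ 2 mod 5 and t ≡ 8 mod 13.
M = 5 × 13 = 65. M₁ = 13, y₁ ≡ 2 mod 5. M₂ = 5, y₂ ≡ 8 mod 13. t = 2×13×2 + 8×5×8 ≡ 47 mod 65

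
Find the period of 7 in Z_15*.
Powers of 7 mod 15: 7^1≡7, 7^2≡4, 7^3≡13, 7^4≡1. Order = 4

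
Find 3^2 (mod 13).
3^{2} = 9 ≡ 9 (mod 13)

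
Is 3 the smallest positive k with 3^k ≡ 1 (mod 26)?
Powers of 3 mod 26: 3^1≡3, 3^2≡9, 3^3≡1. First k with 3^k≡1 is k=3. Yes, ord_26(3) = 3.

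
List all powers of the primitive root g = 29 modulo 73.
29^1, 29^2, ..., 29^{72} mod 73: [29, 38, 7, 57, 47, 49, 34, 37, 51, 19, 40, 65, 60, 61, 17, 55, 62, 46, 20, 69, 30, 67, 45, 64, 31, 23, 10, 71, 15, 70, 59, 32, 52, 48, 5, 72, 44, 35, 66, 16, 26, 24, 39, 36, 22, 54, 33, 8, 13, 12, 56, 18, 11, 27, 53, 4, 43, 6, 28, 9, 42, 50, 63, 2, 58, 3, 14, 41, 21, 25, 68, 1]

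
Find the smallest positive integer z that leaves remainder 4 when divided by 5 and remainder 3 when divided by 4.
M = 5 × 4 = 20. M₁ = 4, y₁ ≡ 4 (mod 5). M₂ = 5, y₂ ≡ 1 (mod 4). z = 4×4×4 + 3×5×1 ≡ 19 (mod 20)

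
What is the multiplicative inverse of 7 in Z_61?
Since 61 is prime, by Fermat 7^(-1) ≡ 7^{59} ≡ 35 (mod 61). Verify: 7 × 35 = 245 ≡ 1 (mod 61)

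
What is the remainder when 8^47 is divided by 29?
Using Fermat: 8^{28} ≡ 1 (mod 29). 47 ≡ 19 (mod 28). So 8^{47} ≡ 8^{19} ≡ 2 (mod 29)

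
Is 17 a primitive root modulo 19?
17^{9} ≡ 1 (mod 19) and 9 < 18, so ord_19(17) = 9 ≠ 18 and 17 is not a primitive root.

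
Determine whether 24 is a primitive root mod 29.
24^{7} ≡ 1 mod 29 and 7 < 28, so ord_29(24) = 7 ≠ 28 and 24 is not a primitive root.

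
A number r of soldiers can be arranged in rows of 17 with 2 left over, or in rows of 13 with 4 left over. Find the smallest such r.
M = 17 × 13 = 221. M₁ = 13, y₁ ≡ 4 (mod 17). M₂ = 17, y₂ ≡ 10 (mod 13). r = 2×13×4 + 4×17×10 ≡ 121 (mod 221)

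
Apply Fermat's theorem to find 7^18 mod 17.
By Fermat: 7^{16} ≡ 1 mod 17. So 7^{18} = 7^{16} · 7^{2} ≡ 7^{2} ≡ 15 mod 17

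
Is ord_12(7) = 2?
Powers of 7 mod 12: 7^1≡7, 7^2≡1. First k with 7^k≡1 is k=2. Yes, ord_12(7) = 2.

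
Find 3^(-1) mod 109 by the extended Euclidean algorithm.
Extended GCD: 3(-36) + 109(1) = 1. So 3^(-1) ≡ -36 ≡ 73 mod 109. Verify: 3 × 73 = 219 ≡ 1 mod 109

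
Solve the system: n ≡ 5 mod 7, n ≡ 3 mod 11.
M = 7 × 11 = 77. M₁ = 11, y₁ ≡ 2 mod 7. M₂ = 7, y₂ ≡ 8 mod 11. n = 5×11×2 + 3×7×8 ≡ 47 mod 77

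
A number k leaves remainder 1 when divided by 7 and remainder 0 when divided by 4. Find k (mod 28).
M = 7 × 4 = 28. M₁ = 4, y₁ ≡ 2 (mod 7). M₂ = 7, y₂ ≡ 3 (mod 4). k = 1×4×2 + 0×7×3 ≡ 8 (mod 28)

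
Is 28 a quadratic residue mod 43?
By Euler's criterion: 28^{21} ≡ 42 mod 43. Since this equals -1 (≡ 42), 28 is not a QR.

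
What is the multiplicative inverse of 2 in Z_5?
Since 5 is prime, by Fermat 2^(-1) ≡ 2^{3} ≡ 3 (mod 5). Verify: 2 × 3 = 6 ≡ 1 (mod 5)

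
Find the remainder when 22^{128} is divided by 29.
By Fermat: 22^{28} ≡ 1 (mod 29). 128 = 4×28 + 16. So 22^{128} ≡ 22^{16} ≡ 20 (mod 29)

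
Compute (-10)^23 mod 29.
By repeated squaring mod 29: (-10)^{1}≡19, (-10)^{2}≡13, (-10)^{4}≡24, (-10)^{8}≡25, (-10)^{16}≡16. Then (-10)^{23} = (-10)^{16+4+2+1} ≡ 16 × 24 × 13 × 19 ≡ 18 mod 29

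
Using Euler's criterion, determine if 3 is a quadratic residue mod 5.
By Euler's criterion: 3^{2} ≡ 4 (mod 5). Since this equals -1 (≡ 4), 3 is not a QR.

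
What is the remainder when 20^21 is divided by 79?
By repeated squaring (mod 79): 20^{1}≡20, 20^{2}≡5, 20^{4}≡25, 20^{8}≡72, 20^{16}≡49. Then 20^{21} = 20^{16+4+1} ≡ 49 × 25 × 20 ≡ 10 (mod 79)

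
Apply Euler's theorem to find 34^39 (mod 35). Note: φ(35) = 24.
By Euler: 34^{24} ≡ 1 (mod 35) since gcd(34, 35) = 1. 39 = 1×24 + 15. So 34^{39} ≡ 34^{15} ≡ 34 (mod 35)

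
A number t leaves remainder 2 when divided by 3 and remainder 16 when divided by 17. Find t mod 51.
M = 3 × 17 = 51. M₁ = 17, y₁ ≡ 2 mod 3. M₂ = 3, y₂ ≡ 6 mod 17. t = 2×17×2 + 16×3×6 ≡ 50 mod 51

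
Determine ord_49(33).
Powers of 33 mod 49: 33^1≡33, 33^2≡11, 33^3≡20, 33^4≡23, 33^5≡24, 33^6≡8, 33^7≡19, 33^8≡39, 33^9≡13, 33^10≡37, 33^11≡45, 33^12≡15, 33^13≡5, 33^14≡18, 33^15≡6, 33^16≡2, 33^17≡17, 33^18≡22, 33^19≡40, 33^20≡46, 33^21≡48, 33^22≡16, 33^23≡38, 33^24≡29, 33^25≡26, 33^26≡25, 33^27≡41, 33^28≡30, 33^29≡10, 33^30≡36, 33^31≡12, 33^32≡4, 33^33≡34, 33^34≡44, 33^35≡31, 33^36≡43, 33^37≡47, 33^38≡32, 33^39≡27, 33^40≡9, 33^41≡3, 33^42≡1. So the order of 33 is 42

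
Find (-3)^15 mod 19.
By repeated squaring mod 19: (-3)^{1}≡16, (-3)^{2}≡9, (-3)^{4}≡5, (-3)^{8}≡6. Then (-3)^{15} = (-3)^{8+4+2+1} ≡ 6 × 5 × 9 × 16 ≡ 7 mod 19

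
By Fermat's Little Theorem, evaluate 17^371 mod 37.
By Fermat: 17^{36} ≡ 1 mod 37. 371 ≡ 11 mod 36. So 17^{371} ≡ 17^{11} ≡ 32 mod 37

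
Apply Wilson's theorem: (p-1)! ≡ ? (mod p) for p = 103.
By Wilson's theorem, (102)! ≡ -1 ≡ 102 (mod 103)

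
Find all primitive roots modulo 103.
There are φ(102) = 32 primitive roots mod 103: {5, 6, 11, 12, 20, 21, 35, 40, 43, 44, 45, 48, 51, 53, 54, 62, 65, 67, 70, 71, 74, 75, 77, 78, 84, 85, 86, 87, 88, 96, 99, 101}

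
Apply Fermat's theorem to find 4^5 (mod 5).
By Fermat: 4^{4} ≡ 1 (mod 5). So 4^{5} = 4^{4} · 4^{1} ≡ 4^{1} ≡ 4 (mod 5)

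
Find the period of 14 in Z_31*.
Powers of 14 mod 31: 14^1≡14, 14^2≡10, 14^3≡16, 14^4≡7, 14^5≡5, 14^6≡8, 14^7≡19, 14^8≡18, 14^9≡4, 14^10≡25, 14^11≡9, 14^12≡2, 14^13≡28, 14^14≡20, 14^15≡1. ord_31(14) = 15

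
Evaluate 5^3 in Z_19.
5^{3} = 125 ≡ 11 mod 19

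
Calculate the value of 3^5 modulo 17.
By repeated squaring mod 17: 3^{1}≡3, 3^{2}≡9, 3^{4}≡13. Then 3^{5} = 3^{4+1} ≡ 13 × 3 ≡ 5 mod 17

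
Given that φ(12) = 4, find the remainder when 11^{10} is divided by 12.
By Euler: 11^{4} ≡ 1 (mod 12) since gcd(11, 12) = 1. 10 = 2×4 + 2. So 11^{10} ≡ 11^{2} ≡ 1 (mod 12)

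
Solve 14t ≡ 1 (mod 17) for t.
Since 17 is prime, by Fermat 14^(-1) ≡ 14^{15} ≡ 11 (mod 17). Verify: 14 × 11 = 154 ≡ 1 (mod 17)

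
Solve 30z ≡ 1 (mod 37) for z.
Since 37 is prime, by Fermat 30^(-1) ≡ 30^{35} ≡ 21 (mod 37). Verify: 30 × 21 = 630 ≡ 1 (mod 37)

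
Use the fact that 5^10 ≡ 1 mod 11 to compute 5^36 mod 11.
By Fermat: 5^{10} ≡ 1 mod 11. 36 = 3×10 + 6. So 5^{36} ≡ 5^{6} ≡ 5 mod 11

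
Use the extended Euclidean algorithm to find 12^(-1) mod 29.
Extended GCD: 12(-12) + 29(5) = 1. So 12^(-1) ≡ -12 ≡ 17 mod 29. Verify: 12 × 17 = 204 ≡ 1 mod 29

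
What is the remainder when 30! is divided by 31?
By Wilson's theorem, (30)! ≡ -1 ≡ 30 (mod 31)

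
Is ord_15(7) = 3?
Powers of 7 mod 15: 7^1≡7, 7^2≡4, 7^3≡13, 7^4≡1. 7^3≡13≢1, so ord ≠ 3. No, the actual order is 4.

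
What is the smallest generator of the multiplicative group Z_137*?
g = 3. For each prime q|136: 3^{68}≡136, 3^{8}≡122, none ≡ 1, so ord_137(3) = 136 and 3 is a primitive root.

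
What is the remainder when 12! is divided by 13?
By Wilson's theorem, (12)! ≡ -1 ≡ 12 mod 13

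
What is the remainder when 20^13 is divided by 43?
By repeated squaring (mod 43): 20^{1}≡20, 20^{2}≡13, 20^{4}≡40, 20^{8}≡9. Then 20^{13} = 20^{8+4+1} ≡ 9 × 40 × 20 ≡ 19 (mod 43)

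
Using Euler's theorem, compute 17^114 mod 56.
By Euler: 17^{24} ≡ 1 (mod 56) since gcd(17, 56) = 1. 114 = 4×24 + 18. So 17^{114} ≡ 17^{18} ≡ 1 (mod 56)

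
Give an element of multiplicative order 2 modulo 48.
7 has order 2 mod 48 since 7^{2} ≡ 1 (mod 48) and no smaller power works.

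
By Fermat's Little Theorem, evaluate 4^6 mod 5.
By Fermat: 4^{4} ≡ 1 mod 5. So 4^{6} = 4^{4} · 4^{2} ≡ 4^{2} ≡ 1 mod 5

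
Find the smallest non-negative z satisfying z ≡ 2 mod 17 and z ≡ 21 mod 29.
M = 17 × 29 = 493. M₁ = 29, y₁ ≡ 10 mod 17. M₂ = 17, y₂ ≡ 12 mod 29. z = 2×29×10 + 21×17×12 ≡ 427 mod 493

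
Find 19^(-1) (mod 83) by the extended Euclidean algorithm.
Extended GCD: 19(35) + 83(-8) = 1. So 19^(-1) ≡ 35 (mod 83). Verify: 19 × 35 = 665 ≡ 1 (mod 83)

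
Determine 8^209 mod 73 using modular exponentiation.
Using Fermat: 8^{72} ≡ 1 mod 73. 209 ≡ 65 mod 72. So 8^{209} ≡ 8^{65} ≡ 64 mod 73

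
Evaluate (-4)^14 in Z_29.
By repeated squaring (mod 29): (-4)^{1}≡25, (-4)^{2}≡16, (-4)^{4}≡24, (-4)^{8}≡25. Then (-4)^{14} = (-4)^{8+4+2} ≡ 25 × 24 × 16 ≡ 1 (mod 29)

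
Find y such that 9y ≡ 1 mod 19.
Since 19 is prime, by Fermat 9^(-1) ≡ 9^{17} ≡ 17 mod 19. Verify: 9 × 17 = 153 ≡ 1 mod 19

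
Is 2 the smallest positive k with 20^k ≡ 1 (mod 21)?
Powers of 20 mod 21: 20^1≡20, 20^2≡1. First k with 20^k≡1 is k=2. Yes, ord_21(20) = 2.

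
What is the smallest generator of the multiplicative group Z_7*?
g = 3. Powers: [3, 2, 6, 4, 5, 1] generates all 6 non-zero residues.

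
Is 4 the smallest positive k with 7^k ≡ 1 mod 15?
Powers of 7 mod 15: 7^1≡7, 7^2≡4, 7^3≡13, 7^4≡1. First k with 7^k≡1 is k=4. Yes, ord_15(7) = 4.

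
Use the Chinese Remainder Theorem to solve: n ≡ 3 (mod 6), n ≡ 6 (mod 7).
M = 6 × 7 = 42. M₁ = 7, y₁ ≡ 1 (mod 6). M₂ = 6, y₂ ≡ 6 (mod 7). n = 3×7×1 + 6×6×6 ≡ 27 (mod 42)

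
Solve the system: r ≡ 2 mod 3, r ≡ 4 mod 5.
M = 3 × 5 = 15. M₁ = 5, y₁ ≡ 2 mod 3. M₂ = 3, y₂ ≡ 2 mod 5. r = 2×5×2 + 4×3×2 ≡ 14 mod 15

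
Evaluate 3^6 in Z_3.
By repeated squaring mod 3: 3^{1}≡0, 3^{2}≡0, 3^{4}≡0. Then 3^{6} = 3^{4+2} ≡ 0 × 0 ≡ 0 mod 3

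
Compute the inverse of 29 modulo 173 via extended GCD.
Extended GCD: 29(6) + 173(-1) = 1. So 29^(-1) ≡ 6 (mod 173). Verify: 29 × 6 = 174 ≡ 1 (mod 173)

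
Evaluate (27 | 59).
(27/59) = 27^{29} mod 59 = 1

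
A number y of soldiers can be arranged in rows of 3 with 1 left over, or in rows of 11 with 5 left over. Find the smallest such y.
M = 3 × 11 = 33. M₁ = 11, y₁ ≡ 2 mod 3. M₂ = 3, y₂ ≡ 4 mod 11. y = 1×11×2 + 5×3×4 ≡ 16 mod 33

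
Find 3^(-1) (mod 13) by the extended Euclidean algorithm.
Extended GCD: 3(-4) + 13(1) = 1. So 3^(-1) ≡ -4 ≡ 9 (mod 13). Verify: 3 × 9 = 27 ≡ 1 (mod 13)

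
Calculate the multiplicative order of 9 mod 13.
Powers of 9 mod 13: 9^1≡9, 9^2≡3, 9^3≡1. Order = 3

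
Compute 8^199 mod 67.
Using Fermat: 8^{66} ≡ 1 mod 67. 199 ≡ 1 mod 66. So 8^{199} ≡ 8^{1} ≡ 8 mod 67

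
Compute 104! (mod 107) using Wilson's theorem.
(106)! = (104)! × (105) × (106) ≡ -1 (mod 107). So (104)! ≡ -1 × [(106)(105)]^(-1) ≡ 53 (mod 107)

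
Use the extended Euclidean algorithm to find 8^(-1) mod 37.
Extended GCD: 8(14) + 37(-3) = 1. So 8^(-1) ≡ 14 (mod 37). Verify: 8 × 14 = 112 ≡ 1 (mod 37)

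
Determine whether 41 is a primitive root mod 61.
41^{10} ≡ 1 mod 61 and 10 < 60, so ord_61(41) = 10 ≠ 60 and 41 is not a primitive root.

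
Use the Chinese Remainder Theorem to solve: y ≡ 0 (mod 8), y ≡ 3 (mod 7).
M = 8 × 7 = 56. M₁ = 7, y₁ ≡ 7 (mod 8). M₂ = 8, y₂ ≡ 1 (mod 7). y = 0×7×7 + 3×8×1 ≡ 24 (mod 56)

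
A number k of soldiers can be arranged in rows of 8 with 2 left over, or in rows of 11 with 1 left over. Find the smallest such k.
M = 8 × 11 = 88. M₁ = 11, y₁ ≡ 3 mod 8. M₂ = 8, y₂ ≡ 7 mod 11. k = 2×11×3 + 1×8×7 ≡ 34 mod 88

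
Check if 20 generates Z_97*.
20^{32} ≡ 1 (mod 97) and 32 < 96, so ord_97(20) = 32 ≠ 96 and 20 is not a primitive root.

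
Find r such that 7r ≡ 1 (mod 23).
Since 23 is prime, by Fermat 7^(-1) ≡ 7^{21} ≡ 10 (mod 23). Verify: 7 × 10 = 70 ≡ 1 (mod 23)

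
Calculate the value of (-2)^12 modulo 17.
By repeated squaring mod 17: (-2)^{1}≡15, (-2)^{2}≡4, (-2)^{4}≡16, (-2)^{8}≡1. Then (-2)^{12} = (-2)^{8+4} ≡ 1 × 16 ≡ 16 mod 17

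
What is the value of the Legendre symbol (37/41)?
(37/41) = 37^{20} mod 41 = 1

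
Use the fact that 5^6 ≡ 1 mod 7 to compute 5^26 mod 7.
By Fermat: 5^{6} ≡ 1 mod 7. 26 = 4×6 + 2. So 5^{26} ≡ 5^{2} ≡ 4 mod 7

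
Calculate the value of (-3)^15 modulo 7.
Using Fermat: (-3)^{6} ≡ 1 mod 7. 15 ≡ 3 mod 6. So (-3)^{15} ≡ (-3)^{3} ≡ 1 mod 7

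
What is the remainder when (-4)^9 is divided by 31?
By repeated squaring mod 31: (-4)^{1}≡27, (-4)^{2}≡16, (-4)^{4}≡8, (-4)^{8}≡2. Then (-4)^{9} = (-4)^{8+1} ≡ 2 × 27 ≡ 23 mod 31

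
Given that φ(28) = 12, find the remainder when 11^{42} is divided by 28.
By Euler: 11^{12} ≡ 1 (mod 28) since gcd(11, 28) = 1. 42 = 3×12 + 6. So 11^{42} ≡ 11^{6} ≡ 1 (mod 28)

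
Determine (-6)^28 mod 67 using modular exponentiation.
By repeated squaring (mod 67): (-6)^{1}≡61, (-6)^{2}≡36, (-6)^{4}≡23, (-6)^{8}≡60, (-6)^{16}≡49. Then (-6)^{28} = (-6)^{16+8+4} ≡ 49 × 60 × 23 ≡ 17 (mod 67)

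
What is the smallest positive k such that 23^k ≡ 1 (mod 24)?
Powers of 23 mod 24: 23^1≡23, 23^2≡1. ord_24(23) = 2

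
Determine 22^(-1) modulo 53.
Since 53 is prime, by Fermat 22^(-1) ≡ 22^{51} ≡ 41 (mod 53). Verify: 22 × 41 = 902 ≡ 1 (mod 53)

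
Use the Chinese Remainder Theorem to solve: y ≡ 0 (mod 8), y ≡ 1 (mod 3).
M = 8 × 3 = 24. M₁ = 3, y₁ ≡ 3 (mod 8). M₂ = 8, y₂ ≡ 2 (mod 3). y = 0×3×3 + 1×8×2 ≡ 16 (mod 24)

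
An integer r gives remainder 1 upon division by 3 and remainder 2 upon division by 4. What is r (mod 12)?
M = 3 × 4 = 12. M₁ = 4, y₁ ≡ 1 (mod 3). M₂ = 3, y₂ ≡ 3 (mod 4). r = 1×4×1 + 2×3×3 ≡ 10 (mod 12)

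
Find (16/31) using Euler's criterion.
(16/31) = 16^{15} mod 31 = 1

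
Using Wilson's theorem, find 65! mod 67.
(66)! = (65)! × (66) ≡ -1 (mod 67). So (65)! ≡ -1 × (66)^(-1) ≡ (-1)×(-1) = 1 (mod 67)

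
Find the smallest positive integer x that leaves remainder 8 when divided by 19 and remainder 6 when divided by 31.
M = 19 × 31 = 589. M₁ = 31, y₁ ≡ 8 (mod 19). M₂ = 19, y₂ ≡ 18 (mod 31). x = 8×31×8 + 6×19×18 ≡ 502 (mod 589)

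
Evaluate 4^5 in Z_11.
By repeated squaring mod 11: 4^{1}≡4, 4^{2}≡5, 4^{4}≡3. Then 4^{5} = 4^{4+1} ≡ 3 × 4 ≡ 1 mod 11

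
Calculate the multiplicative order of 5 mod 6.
Powers of 5 mod 6: 5^1≡5, 5^2≡1. Order = 2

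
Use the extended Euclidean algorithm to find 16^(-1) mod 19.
Extended GCD: 16(6) + 19(-5) = 1. So 16^(-1) ≡ 6 mod 19. Verify: 16 × 6 = 96 ≡ 1 mod 19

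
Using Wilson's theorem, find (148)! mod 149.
By Wilson's theorem, (148)! ≡ -1 ≡ 148 (mod 149)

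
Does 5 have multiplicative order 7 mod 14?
Powers of 5 mod 14: 5^1≡5, 5^2≡11, 5^3≡13, 5^4≡9, 5^5≡3, 5^6≡1. Already 5^6≡1, so the order is 6 < 7. No, the actual order is 6.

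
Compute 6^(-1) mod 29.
Since 29 is prime, by Fermat 6^(-1) ≡ 6^{27} ≡ 5 mod 29. Verify: 6 × 5 = 30 ≡ 1 mod 29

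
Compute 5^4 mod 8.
5^{4} = 625 ≡ 1 (mod 8)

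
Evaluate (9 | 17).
(9/17) = 9^{8} mod 17 = 1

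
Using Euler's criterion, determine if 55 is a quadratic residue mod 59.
By Euler's criterion: 55^{29} ≡ 58 mod 59. Since this equals -1 (≡ 58), 55 is not a QR.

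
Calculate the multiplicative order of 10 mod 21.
Powers of 10 mod 21: 10^1≡10, 10^2≡16, 10^3≡13, 10^4≡4, 10^5≡19, 10^6≡1. ord_21(10) = 6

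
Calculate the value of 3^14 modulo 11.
Using Fermat: 3^{10} ≡ 1 mod 11. 14 ≡ 4 mod 10. So 3^{14} ≡ 3^{4} ≡ 4 mod 11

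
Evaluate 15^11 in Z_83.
By repeated squaring (mod 83): 15^{1}≡15, 15^{2}≡59, 15^{4}≡78, 15^{8}≡25. Then 15^{11} = 15^{8+2+1} ≡ 25 × 59 × 15 ≡ 47 (mod 83)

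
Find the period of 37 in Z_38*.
Powers of 37 mod 38: 37^1≡37, 37^2≡1. So the order of 37 is 2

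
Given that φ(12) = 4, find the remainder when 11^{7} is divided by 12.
By Euler: 11^{4} ≡ 1 mod 12 since gcd(11, 12) = 1. 7 = 1×4 + 3. So 11^{7} ≡ 11^{3} ≡ 11 mod 12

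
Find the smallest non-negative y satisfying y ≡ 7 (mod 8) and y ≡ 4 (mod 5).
M = 8 × 5 = 40. M₁ = 5, y₁ ≡ 5 (mod 8). M₂ = 8, y₂ ≡ 2 (mod 5). y = 7×5×5 + 4×8×2 ≡ 39 (mod 40)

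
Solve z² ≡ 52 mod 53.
The square roots of 52 mod 53 are 23 and 30. Verify: 23² = 529 ≡ 52 mod 53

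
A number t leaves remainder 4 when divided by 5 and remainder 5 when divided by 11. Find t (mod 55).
M = 5 × 11 = 55. M₁ = 11, y₁ ≡ 1 (mod 5). M₂ = 5, y₂ ≡ 9 (mod 11). t = 4×11×1 + 5×5×9 ≡ 49 (mod 55)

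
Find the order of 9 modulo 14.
Powers of 9 mod 14: 9^1≡9, 9^2≡11, 9^3≡1. So the order of 9 is 3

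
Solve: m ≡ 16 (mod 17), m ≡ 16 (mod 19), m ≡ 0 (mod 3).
M = 17 × 19 × 3 = 969. M₁ = 57, y₁ ≡ 3 (mod 17). M₂ = 51, y₂ ≡ 3 (mod 19). M₃ = 323, y₃ ≡ 2 (mod 3). m = 16×57×3 + 16×51×3 + 0×323×2 ≡ 339 (mod 969)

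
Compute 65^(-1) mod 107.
Since 107 is prime, by Fermat 65^(-1) ≡ 65^{105} ≡ 28 mod 107. Verify: 65 × 28 = 1820 ≡ 1 mod 107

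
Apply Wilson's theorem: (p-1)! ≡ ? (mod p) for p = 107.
By Wilson's theorem, (106)! ≡ -1 ≡ 106 (mod 107)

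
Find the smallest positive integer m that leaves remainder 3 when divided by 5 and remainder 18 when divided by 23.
M = 5 × 23 = 115. M₁ = 23, y₁ ≡ 2 mod 5. M₂ = 5, y₂ ≡ 14 mod 23. m = 3×23×2 + 18×5×14 ≡ 18 mod 115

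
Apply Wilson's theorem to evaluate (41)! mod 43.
(42)! = (41)! × (42) ≡ -1 (mod 43). So (41)! ≡ -1 × (42)^(-1) ≡ (-1)×(-1) = 1 (mod 43)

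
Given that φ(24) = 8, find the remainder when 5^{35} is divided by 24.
By Euler: 5^{8} ≡ 1 mod 24 since gcd(5, 24) = 1. 35 = 4×8 + 3. So 5^{35} ≡ 5^{3} ≡ 5 mod 24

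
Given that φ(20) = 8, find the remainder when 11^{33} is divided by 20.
By Euler: 11^{8} ≡ 1 (mod 20) since gcd(11, 20) = 1. 33 = 4×8 + 1. So 11^{33} ≡ 11^{1} ≡ 11 (mod 20)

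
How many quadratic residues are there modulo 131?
Exactly half the non-zero residues mod a prime are QRs: (131-1)/2 = 65.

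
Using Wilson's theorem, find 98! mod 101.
(100)! = (98)! × (99) × (100) ≡ -1 mod 101. So (98)! ≡ -1 × [(100)(99)]^(-1) ≡ 50 mod 101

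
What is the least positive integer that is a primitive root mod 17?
g = 3. Powers: [3, 9, 10, 13, 5, 15, 11, 16, 14, ...] generates all 16 non-zero residues.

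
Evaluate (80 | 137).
(80/137) = 80^{68} mod 137 = -1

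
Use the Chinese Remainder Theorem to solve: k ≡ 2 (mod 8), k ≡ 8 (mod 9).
M = 8 × 9 = 72. M₁ = 9, y₁ ≡ 1 (mod 8). M₂ = 8, y₂ ≡ 8 (mod 9). k = 2×9×1 + 8×8×8 ≡ 26 (mod 72)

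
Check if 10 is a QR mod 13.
By Euler's criterion: 10^{6} ≡ 1 (mod 13). Since this equals 1, 10 is a QR.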